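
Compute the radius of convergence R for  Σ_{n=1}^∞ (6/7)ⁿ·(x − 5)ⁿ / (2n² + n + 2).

Ratio test: |a_{n+1}/a_n| = [(2n² + n + 2)/(2(n+1)² + (n+1) + 2)] · 6/7 → 6/7 as n → ∞.
The series converges when 6/7 · |x − 5| < 1, giving R = 7/6.

R = 7/6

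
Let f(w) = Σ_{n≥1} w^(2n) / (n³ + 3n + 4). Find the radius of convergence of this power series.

R = 1

Apply the ratio test: |a_{n+1}| / |a_n| = (n³ + 3n + 4)/((n+1)³ + 3(n+1) + 4), which tends to 1 as n → ∞.
Writing y = w², the series in y has radius 1, so |w| < √(1) = 1 and R = 1.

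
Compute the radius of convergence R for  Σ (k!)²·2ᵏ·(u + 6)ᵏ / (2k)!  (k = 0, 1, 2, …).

By the ratio test, |a_{k+1}/a_k| = (k+1)²/[(2k+1)·(2k+2)] · 2 → 1/2.
Hence the series converges for |u + 6| < 1/(1/2) = 2, so the radius of convergence is 2.

R = 2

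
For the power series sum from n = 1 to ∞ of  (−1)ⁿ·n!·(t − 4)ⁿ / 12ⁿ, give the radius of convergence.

By the ratio test, |a_{n+1}/a_n| = (n+1) · 1/12 → ∞.
Since the ratio → ∞, the series diverges for every t ≠ 4, and R = 0.

R = 0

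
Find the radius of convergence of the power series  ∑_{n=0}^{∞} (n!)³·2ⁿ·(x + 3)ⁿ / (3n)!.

Apply the ratio test: |a_{n+1}| / |a_n| = (n+1)³/[(3n+1)·(3n+2)·(3n+3)] · 2, which tends to 2/27 as n → ∞.
The series converges when 2/27 · |x + 3| < 1, giving R = 27/2.

R = 27/2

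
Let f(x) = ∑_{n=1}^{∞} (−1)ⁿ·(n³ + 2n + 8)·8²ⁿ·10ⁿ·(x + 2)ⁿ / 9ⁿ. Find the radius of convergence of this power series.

By the ratio test, |a_{n+1}/a_n| = [((n+1)³ + 2(n+1) + 8)/(n³ + 2n + 8)] · 64·10/9 → 640/9.
The series converges when 640/9 · |x + 2| < 1, giving R = 9/640.

R = 9/640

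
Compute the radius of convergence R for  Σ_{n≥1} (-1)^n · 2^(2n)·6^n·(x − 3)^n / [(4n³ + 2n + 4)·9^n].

Apply the ratio test: |a_{n+1}| / |a_n| = [(4n³ + 2n + 4)/(4(n+1)³ + 2(n+1) + 4)] · 4·6/9, which tends to 8/3 as n → ∞.
Thus R = 1/(8/3) = 3/8.

R = 3/8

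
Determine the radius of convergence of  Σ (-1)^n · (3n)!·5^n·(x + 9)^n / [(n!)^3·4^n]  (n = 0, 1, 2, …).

Ratio test: |a_{n+1}/a_n| = (3n+1)·(3n+2)·(3n+3)/(n+1)³ · 5/4 → 135/4 as n → ∞.
Hence the series converges for |x + 9| < 1/(135/4) = 4/135, so the radius of convergence is 4/135.

R = 4/135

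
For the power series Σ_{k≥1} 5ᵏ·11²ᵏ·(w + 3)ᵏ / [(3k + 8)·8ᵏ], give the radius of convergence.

R = 8/605

Ratio test: |a_{k+1}/a_k| = [(3k + 8)/(3(k+1) + 8)] · 5·121/8 → 605/8 as k → ∞.
Thus R = 1/(605/8) = 8/605.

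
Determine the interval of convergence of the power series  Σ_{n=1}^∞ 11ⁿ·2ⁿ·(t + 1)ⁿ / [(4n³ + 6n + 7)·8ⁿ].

[-15/11, -7/11]

By the ratio test, |a_{n+1}/a_n| = [(4n³ + 6n + 7)/(4(n+1)³ + 6(n+1) + 7)] · 11·2/8 → 11/4.
Hence the series converges for |t + 1| < 1/(11/4) = 4/11, so the radius of convergence is 4/11.
When t = -7/11, the series is dominated by a constant times Σ 1/n³, which converges (p = 3 > 1).
Endpoint t = -15/11: the series is dominated by a constant times Σ 1/n³, which converges (p = 3 > 1).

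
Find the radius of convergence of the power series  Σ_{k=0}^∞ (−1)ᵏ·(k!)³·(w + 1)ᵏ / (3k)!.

R = 27

Ratio test: |a_{k+1}/a_k| = (k+1)³/[(3k+1)·(3k+2)·(3k+3)] → 1/27 as k → ∞.
The series converges when 1/27 · |w + 1| < 1, giving R = 27.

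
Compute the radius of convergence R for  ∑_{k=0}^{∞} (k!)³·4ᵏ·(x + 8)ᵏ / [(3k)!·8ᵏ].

R = 54

Ratio test: |a_{k+1}/a_k| = (k+1)³/[(3k+1)·(3k+2)·(3k+3)] · 4/8 → 1/54 as k → ∞.
Hence the series converges for |x + 8| < 1/(1/54) = 54, so the radius of convergence is 54.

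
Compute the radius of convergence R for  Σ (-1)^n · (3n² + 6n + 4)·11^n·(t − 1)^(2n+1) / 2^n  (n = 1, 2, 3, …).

By the ratio test, |a_{n+1}/a_n| = [(3(n+1)² + 6(n+1) + 4)/(3n² + 6n + 4)] · 11/2 → 11/2.
Successive powers of (t − 1) differ by 2, so the series converges when |t − 1|² · 11/2 < 1, i.e. |t − 1| < √(2/11). So R = √22/11.

R = √22/11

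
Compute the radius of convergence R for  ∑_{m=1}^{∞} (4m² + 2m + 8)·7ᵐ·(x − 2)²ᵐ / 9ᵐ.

R = 3√7/7

Apply the ratio test: |a_{m+1}| / |a_m| = [(4(m+1)² + 2(m+1) + 8)/(4m² + 2m + 8)] · 7/9, which tends to 7/9 as m → ∞.
Since the exponent of (x − 2) increases by 2 each term, convergence requires |x − 2|² < 9/7, hence R = 3√7/7.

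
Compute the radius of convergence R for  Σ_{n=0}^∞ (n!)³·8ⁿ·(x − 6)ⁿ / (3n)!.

R = 27/8

Ratio test: |a_{n+1}/a_n| = (n+1)³/[(3n+1)·(3n+2)·(3n+3)] · 8 → 8/27 as n → ∞.
The series converges when 8/27 · |x − 6| < 1, giving R = 27/8.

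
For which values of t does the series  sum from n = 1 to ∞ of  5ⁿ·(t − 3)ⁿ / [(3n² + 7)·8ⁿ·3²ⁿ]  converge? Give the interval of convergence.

[-57/5, 87/5]

By the ratio test, |a_{n+1}/a_n| = [(3n² + 7)/(3(n+1)² + 7)] · 5/(8·9) → 5/72.
The series converges when 5/72 · |t − 3| < 1, giving R = 72/5.
At t = 87/5: the terms are on the order of 1/n², so the series converges absolutely by comparison with the p-series (p = 2 > 1).
Endpoint t = -57/5: the terms are on the order of 1/n², so the series converges absolutely by comparison with the p-series (p = 2 > 1).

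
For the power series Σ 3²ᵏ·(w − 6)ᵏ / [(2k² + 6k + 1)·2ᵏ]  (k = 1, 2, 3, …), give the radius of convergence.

By the ratio test, |a_{k+1}/a_k| = [(2k² + 6k + 1)/(2(k+1)² + 6(k+1) + 1)] · 9/2 → 9/2.
The series converges when 9/2 · |w − 6| < 1, giving R = 2/9.

R = 2/9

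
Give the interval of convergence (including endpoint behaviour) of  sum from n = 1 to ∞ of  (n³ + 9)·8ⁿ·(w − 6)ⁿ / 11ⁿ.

(37/8, 59/8)

The ratio of consecutive coefficients is [((n+1)³ + 9)/(n³ + 9)] · 8/11 → 8/11.
Thus R = 1/(8/11) = 11/8.
At w = 59/8: the terms have absolute value of order n³, which does not tend to 0, so the series diverges by the divergence test.
At w = 37/8: the terms have absolute value of order n³, which does not tend to 0, so the series diverges by the divergence test.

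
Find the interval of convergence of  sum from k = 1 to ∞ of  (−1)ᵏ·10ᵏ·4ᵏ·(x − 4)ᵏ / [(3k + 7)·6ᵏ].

Ratio test: |a_{k+1}/a_k| = [(3k + 7)/(3(k+1) + 7)] · 10·4/6 → 20/3 as k → ∞.
Thus R = 1/(20/3) = 3/20.
Endpoint x = 83/20: the terms alternate in sign and decrease monotonically to 0 in absolute value (size ~ c/k), so the alternating series test gives convergence.
When x = 77/20, the terms are asymptotic to a nonzero constant times 1/k, so the series diverges by limit comparison with Σ 1/k.

(77/20, 83/20]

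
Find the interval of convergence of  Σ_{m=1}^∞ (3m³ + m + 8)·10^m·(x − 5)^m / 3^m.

Apply the ratio test: |a_{m+1}| / |a_m| = [(3(m+1)³ + (m+1) + 8)/(3m³ + m + 8)] · 10/3, which tends to 10/3 as m → ∞.
Hence the series converges for |x − 5| < 1/(10/3) = 3/10, so the radius of convergence is 3/10.
At x = 53/10: the m-th term does not approach 0; divergence by the term test.
Endpoint x = 47/10: the m-th term does not approach 0; divergence by the term test.

(47/10, 53/10)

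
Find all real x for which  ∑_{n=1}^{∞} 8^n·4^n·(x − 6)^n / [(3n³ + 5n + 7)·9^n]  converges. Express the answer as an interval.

Apply the ratio test: |a_{n+1}| / |a_n| = [(3n³ + 5n + 7)/(3(n+1)³ + 5(n+1) + 7)] · 8·4/9, which tends to 32/9 as n → ∞.
Thus R = 1/(32/9) = 9/32.
At x = 201/32: the series is dominated by a constant times Σ 1/n³, which converges (p = 3 > 1).
Check x = 183/32: the terms are on the order of 1/n³, so the series converges absolutely by comparison with the p-series (p = 3 > 1).

[183/32, 201/32]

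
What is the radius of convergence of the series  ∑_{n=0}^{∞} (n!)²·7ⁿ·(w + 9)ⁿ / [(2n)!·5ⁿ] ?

By the ratio test, |a_{n+1}/a_n| = (n+1)²/[(2n+1)·(2n+2)] · 7/5 → 7/20.
Convergence for |w + 9| · 7/20 < 1, i.e. |w + 9| < 20/7. So R = 20/7.

R = 20/7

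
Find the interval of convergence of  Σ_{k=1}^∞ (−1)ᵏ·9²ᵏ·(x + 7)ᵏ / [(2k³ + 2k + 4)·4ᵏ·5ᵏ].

Apply the ratio test: |a_{k+1}| / |a_k| = [(2k³ + 2k + 4)/(2(k+1)³ + 2(k+1) + 4)] · 81/(4·5), which tends to 81/20 as k → ∞.
Convergence for |x + 7| · 81/20 < 1, i.e. |x + 7| < 20/81. So R = 20/81.
Endpoint x = -547/81: the terms are on the order of 1/k³, so the series converges absolutely by comparison with the p-series (p = 3 > 1).
Endpoint x = -587/81: absolute convergence follows by limit comparison with Σ 1/k³.

[-587/81, -547/81]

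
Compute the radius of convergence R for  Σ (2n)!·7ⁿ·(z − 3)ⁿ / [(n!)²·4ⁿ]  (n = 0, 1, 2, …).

Ratio test: |a_{n+1}/a_n| = (2n+1)·(2n+2)/(n+1)² · 7/4 → 7 as n → ∞.
Convergence for |z − 3| · 7 < 1, i.e. |z − 3| < 1/7. So R = 1/7.

R = 1/7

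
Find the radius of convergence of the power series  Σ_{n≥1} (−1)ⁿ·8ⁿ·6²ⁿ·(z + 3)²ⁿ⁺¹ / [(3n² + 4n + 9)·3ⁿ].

R = √6/24

By the ratio test, |a_{n+1}/a_n| = [(3n² + 4n + 9)/(3(n+1)² + 4(n+1) + 9)] · 8·36/3 → 96.
Since the exponent of (z + 3) increases by 2 each term, convergence requires |z + 3|² < 1/96, hence R = √6/24.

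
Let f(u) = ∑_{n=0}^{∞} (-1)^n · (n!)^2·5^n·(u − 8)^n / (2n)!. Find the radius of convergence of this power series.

R = 4/5

Ratio test: |a_{n+1}/a_n| = (n+1)²/[(2n+1)·(2n+2)] · 5 → 5/4 as n → ∞.
Hence the series converges for |u − 8| < 1/(5/4) = 4/5, so the radius of convergence is 4/5.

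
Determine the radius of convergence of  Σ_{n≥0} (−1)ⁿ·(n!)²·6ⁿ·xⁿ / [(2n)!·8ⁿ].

By the ratio test, |a_{n+1}/a_n| = (n+1)²/[(2n+1)·(2n+2)] · 6/8 → 3/16.
Hence the series converges for |x| < 1/(3/16) = 16/3, so the radius of convergence is 16/3.

R = 16/3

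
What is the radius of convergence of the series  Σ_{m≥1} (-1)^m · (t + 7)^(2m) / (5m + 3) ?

Apply the ratio test: |a_{m+1}| / |a_m| = (5m + 3)/(5(m+1) + 3), which tends to 1 as m → ∞.
Successive powers of (t + 7) differ by 2, so the series converges when |t + 7|² · 1 < 1, i.e. |t + 7| < √(1) = 1. So R = 1.

R = 1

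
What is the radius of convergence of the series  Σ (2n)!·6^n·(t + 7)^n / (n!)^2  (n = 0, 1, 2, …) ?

R = 1/24

Apply the ratio test: |a_{n+1}| / |a_n| = (2n+1)·(2n+2)/(n+1)² · 6, which tends to 24 as n → ∞.
The series converges when 24 · |t + 7| < 1, giving R = 1/24.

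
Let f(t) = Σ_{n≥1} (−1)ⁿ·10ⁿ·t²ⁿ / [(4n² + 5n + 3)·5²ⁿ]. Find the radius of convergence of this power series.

R = √10/2

By the ratio test, |a_{n+1}/a_n| = [(4n² + 5n + 3)/(4(n+1)² + 5(n+1) + 3)] · 10/25 → 2/5.
Since the exponent of t increases by 2 each term, convergence requires |t|² < 5/2, hence R = √10/2.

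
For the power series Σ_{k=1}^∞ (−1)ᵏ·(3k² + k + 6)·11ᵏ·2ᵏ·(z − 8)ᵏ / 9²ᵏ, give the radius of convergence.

By the ratio test, |a_{k+1}/a_k| = [(3(k+1)² + (k+1) + 6)/(3k² + k + 6)] · 11·2/81 → 22/81.
Convergence for |z − 8| · 22/81 < 1, i.e. |z − 8| < 81/22. So R = 81/22.

R = 81/22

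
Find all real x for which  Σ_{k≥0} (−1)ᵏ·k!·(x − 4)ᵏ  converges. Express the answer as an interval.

{4}

By the ratio test, |a_{k+1}/a_k| = (k+1) → ∞.
The ratio grows without bound, so the series diverges whenever (x − 4) ≠ 0; it converges only at x = 4. R = 0.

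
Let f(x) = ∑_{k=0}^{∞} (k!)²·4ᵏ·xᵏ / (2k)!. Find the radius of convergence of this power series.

R = 1

Apply the ratio test: |a_{k+1}| / |a_k| = (k+1)²/[(2k+1)·(2k+2)] · 4, which tends to 1 as k → ∞.
So the series converges when |x| < 1 and diverges when |x| > 1; R = 1.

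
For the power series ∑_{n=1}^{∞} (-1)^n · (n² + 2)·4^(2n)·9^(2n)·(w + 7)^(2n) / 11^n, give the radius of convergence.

R = √11/36

The ratio of consecutive coefficients is [((n+1)² + 2)/(n² + 2)] · 16·81/11 → 1296/11.
Successive powers of (w + 7) differ by 2, so the series converges when |w + 7|² · 1296/11 < 1, i.e. |w + 7| < √(11/1296). So R = √11/36.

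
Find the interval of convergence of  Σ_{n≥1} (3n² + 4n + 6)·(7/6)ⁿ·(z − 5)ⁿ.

The ratio of consecutive coefficients is [(3(n+1)² + 4(n+1) + 6)/(3n² + 4n + 6)] · 7/6 → 7/6.
Hence the series converges for |z − 5| < 1/(7/6) = 6/7, so the radius of convergence is 6/7.
Endpoint z = 41/7: the terms have absolute value of order n², which does not tend to 0, so the series diverges by the divergence test.
Endpoint z = 29/7: the terms have absolute value of order n², which does not tend to 0, so the series diverges by the divergence test.

(29/7, 41/7)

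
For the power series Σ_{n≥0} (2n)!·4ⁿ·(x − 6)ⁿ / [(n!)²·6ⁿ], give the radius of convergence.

By the ratio test, |a_{n+1}/a_n| = (2n+1)·(2n+2)/(n+1)² · 4/6 → 8/3.
Hence the series converges for |x − 6| < 1/(8/3) = 3/8, so the radius of convergence is 3/8.

R = 3/8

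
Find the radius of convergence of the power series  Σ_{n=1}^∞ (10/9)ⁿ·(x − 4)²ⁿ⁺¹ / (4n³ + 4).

R = 3√10/10

Ratio test: |a_{n+1}/a_n| = [(4n³ + 4)/(4(n+1)³ + 4)] · 10/9 → 10/9 as n → ∞.
Writing y = (x − 4)², the series in y has radius 9/10, so |x − 4| < √(9/10) and R = 3√10/10.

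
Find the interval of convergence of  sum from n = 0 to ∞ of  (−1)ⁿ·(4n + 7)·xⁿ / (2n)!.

The ratio of consecutive coefficients is (4(n+1) + 7)/(4n + 7) · 1/[(2n+1)·(2n+2)] → 0.
Since the limit is 0 < 1 for every x, the series converges on all of ℝ and R = ∞.

(−∞, ∞)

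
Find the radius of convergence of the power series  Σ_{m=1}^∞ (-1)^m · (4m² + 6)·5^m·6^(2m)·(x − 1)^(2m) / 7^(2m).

Ratio test: |a_{m+1}/a_m| = [(4(m+1)² + 6)/(4m² + 6)] · 5·36/49 → 180/49 as m → ∞.
Since the exponent of (x − 1) increases by 2 each term, convergence requires |x − 1|² < 49/180, hence R = 7√5/30.

R = 7√5/30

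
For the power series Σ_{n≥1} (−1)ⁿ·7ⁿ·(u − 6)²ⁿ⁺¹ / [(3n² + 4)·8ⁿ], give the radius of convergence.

R = 2√14/7

The ratio of consecutive coefficients is [(3n² + 4)/(3(n+1)² + 4)] · 7/8 → 7/8.
Writing y = (u − 6)², the series in y has radius 8/7, so |u − 6| < √(8/7) and R = 2√14/7.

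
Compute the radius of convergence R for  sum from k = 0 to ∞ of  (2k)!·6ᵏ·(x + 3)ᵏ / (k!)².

R = 1/24

Apply the ratio test: |a_{k+1}| / |a_k| = (2k+1)·(2k+2)/(k+1)² · 6, which tends to 24 as k → ∞.
Convergence for |x + 3| · 24 < 1, i.e. |x + 3| < 1/24. So R = 1/24.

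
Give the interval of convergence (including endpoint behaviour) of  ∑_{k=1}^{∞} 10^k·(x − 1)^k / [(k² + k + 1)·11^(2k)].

[-111/10, 131/10]

By the ratio test, |a_{k+1}/a_k| = [(k² + k + 1)/((k+1)² + (k+1) + 1)] · 10/121 → 10/121.
Hence the series converges for |x − 1| < 1/(10/121) = 121/10, so the radius of convergence is 121/10.
Endpoint x = 131/10: the series is dominated by a constant times Σ 1/k², which converges (p = 2 > 1).
At x = -111/10: absolute convergence follows by limit comparison with Σ 1/k².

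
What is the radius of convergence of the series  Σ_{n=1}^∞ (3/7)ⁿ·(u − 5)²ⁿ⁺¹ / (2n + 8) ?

R = √21/3

The ratio of consecutive coefficients is [(2n + 8)/(2(n+1) + 8)] · 3/7 → 3/7.
Since the exponent of (u − 5) increases by 2 each term, convergence requires |u − 5|² < 7/3, hence R = √21/3.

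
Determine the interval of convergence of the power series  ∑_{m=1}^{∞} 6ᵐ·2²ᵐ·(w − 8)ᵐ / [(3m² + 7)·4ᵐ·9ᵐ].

[13/2, 19/2]

The ratio of consecutive coefficients is [(3m² + 7)/(3(m+1)² + 7)] · 6·4/(4·9) → 2/3.
Hence the series converges for |w − 8| < 1/(2/3) = 3/2, so the radius of convergence is 3/2.
Endpoint w = 19/2: the terms are on the order of 1/m², so the series converges absolutely by comparison with the p-series (p = 2 > 1).
Endpoint w = 13/2: the terms are on the order of 1/m², so the series converges absolutely by comparison with the p-series (p = 2 > 1).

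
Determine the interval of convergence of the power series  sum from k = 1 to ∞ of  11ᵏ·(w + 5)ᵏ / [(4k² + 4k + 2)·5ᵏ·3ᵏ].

Apply the ratio test: |a_{k+1}| / |a_k| = [(4k² + 4k + 2)/(4(k+1)² + 4(k+1) + 2)] · 11/(5·3), which tends to 11/15 as k → ∞.
Hence the series converges for |w + 5| < 1/(11/15) = 15/11, so the radius of convergence is 15/11.
Endpoint w = -40/11: absolute convergence follows by limit comparison with Σ 1/k².
Check w = -70/11: absolute convergence follows by limit comparison with Σ 1/k².

[-70/11, -40/11]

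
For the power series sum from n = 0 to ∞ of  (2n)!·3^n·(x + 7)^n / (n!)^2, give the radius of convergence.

R = 1/12

Apply the ratio test: |a_{n+1}| / |a_n| = (2n+1)·(2n+2)/(n+1)² · 3, which tends to 12 as n → ∞.
The series converges when 12 · |x + 7| < 1, giving R = 1/12.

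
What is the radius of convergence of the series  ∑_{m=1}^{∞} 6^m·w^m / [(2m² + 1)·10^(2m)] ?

Ratio test: |a_{m+1}/a_m| = [(2m² + 1)/(2(m+1)² + 1)] · 6/100 → 3/50 as m → ∞.
The series converges when 3/50 · |w| < 1, giving R = 50/3.

R = 50/3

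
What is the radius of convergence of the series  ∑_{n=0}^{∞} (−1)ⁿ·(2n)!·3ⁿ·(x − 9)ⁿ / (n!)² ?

Apply the ratio test: |a_{n+1}| / |a_n| = (2n+1)·(2n+2)/(n+1)² · 3, which tends to 12 as n → ∞.
Thus R = 1/(12) = 1/12.

R = 1/12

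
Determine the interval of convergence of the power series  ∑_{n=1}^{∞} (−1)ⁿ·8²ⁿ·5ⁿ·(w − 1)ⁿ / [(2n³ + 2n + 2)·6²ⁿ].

[71/80, 89/80]

Apply the ratio test: |a_{n+1}| / |a_n| = [(2n³ + 2n + 2)/(2(n+1)³ + 2(n+1) + 2)] · 64·5/36, which tends to 80/9 as n → ∞.
Convergence for |w − 1| · 80/9 < 1, i.e. |w − 1| < 9/80. So R = 9/80.
When w = 89/80, the terms are on the order of 1/n³, so the series converges absolutely by comparison with the p-series (p = 3 > 1).
Check w = 71/80: absolute convergence follows by limit comparison with Σ 1/n³.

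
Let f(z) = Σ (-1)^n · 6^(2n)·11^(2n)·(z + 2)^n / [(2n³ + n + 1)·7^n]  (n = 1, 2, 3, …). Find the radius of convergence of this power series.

R = 7/4356

Apply the ratio test: |a_{n+1}| / |a_n| = [(2n³ + n + 1)/(2(n+1)³ + (n+1) + 1)] · 36·121/7, which tends to 4356/7 as n → ∞.
The series converges when 4356/7 · |z + 2| < 1, giving R = 7/4356.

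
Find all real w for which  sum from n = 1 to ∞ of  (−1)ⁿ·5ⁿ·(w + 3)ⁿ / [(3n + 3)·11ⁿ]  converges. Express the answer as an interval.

By the ratio test, |a_{n+1}/a_n| = [(3n + 3)/(3(n+1) + 3)] · 5/11 → 5/11.
The series converges when 5/11 · |w + 3| < 1, giving R = 11/5.
When w = -4/5, the terms alternate in sign and decrease monotonically to 0 in absolute value (size ~ c/n), so the alternating series test gives convergence.
At w = -26/5: the terms behave like c/n; limit comparison with the harmonic series gives divergence.

(-26/5, -4/5]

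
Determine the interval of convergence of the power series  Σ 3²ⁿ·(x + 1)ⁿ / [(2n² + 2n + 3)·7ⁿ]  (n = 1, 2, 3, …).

[-16/9, -2/9]

Ratio test: |a_{n+1}/a_n| = [(2n² + 2n + 3)/(2(n+1)² + 2(n+1) + 3)] · 9/7 → 9/7 as n → ∞.
Convergence for |x + 1| · 9/7 < 1, i.e. |x + 1| < 7/9. So R = 7/9.
Check x = -2/9: the series is dominated by a constant times Σ 1/n², which converges (p = 2 > 1).
Endpoint x = -16/9: the series is dominated by a constant times Σ 1/n², which converges (p = 2 > 1).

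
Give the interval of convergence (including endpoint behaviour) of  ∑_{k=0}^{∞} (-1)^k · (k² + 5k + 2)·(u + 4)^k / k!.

By the ratio test, |a_{k+1}/a_k| = ((k+1)² + 5(k+1) + 2)/(k² + 5k + 2) · 1/(k+1) → 0.
The ratio tends to 0 regardless of u, hence R = ∞.

(−∞, ∞)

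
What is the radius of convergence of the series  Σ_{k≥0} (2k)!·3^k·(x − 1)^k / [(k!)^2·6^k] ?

The ratio of consecutive coefficients is (2k+1)·(2k+2)/(k+1)² · 3/6 → 2.
The series converges when 2 · |x − 1| < 1, giving R = 1/2.

R = 1/2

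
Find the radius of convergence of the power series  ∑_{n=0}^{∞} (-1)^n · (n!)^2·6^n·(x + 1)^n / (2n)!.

R = 2/3

Ratio test: |a_{n+1}/a_n| = (n+1)²/[(2n+1)·(2n+2)] · 6 → 3/2 as n → ∞.
Thus R = 1/(3/2) = 2/3.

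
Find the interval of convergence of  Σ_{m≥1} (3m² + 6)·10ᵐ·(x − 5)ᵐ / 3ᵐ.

(47/10, 53/10)

Apply the ratio test: |a_{m+1}| / |a_m| = [(3(m+1)² + 6)/(3m² + 6)] · 10/3, which tends to 10/3 as m → ∞.
Hence the series converges for |x − 5| < 1/(10/3) = 3/10, so the radius of convergence is 3/10.
Endpoint x = 53/10: the m-th term does not approach 0; divergence by the term test.
At x = 47/10: the terms have absolute value of order m², which does not tend to 0, so the series diverges by the divergence test.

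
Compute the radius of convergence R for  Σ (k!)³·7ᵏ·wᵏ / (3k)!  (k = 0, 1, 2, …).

R = 27/7

Ratio test: |a_{k+1}/a_k| = (k+1)³/[(3k+1)·(3k+2)·(3k+3)] · 7 → 7/27 as k → ∞.
Convergence for |w| · 7/27 < 1, i.e. |w| < 27/7. So R = 27/7.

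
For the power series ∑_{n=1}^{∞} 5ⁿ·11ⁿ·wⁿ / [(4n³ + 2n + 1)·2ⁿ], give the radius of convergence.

Apply the ratio test: |a_{n+1}| / |a_n| = [(4n³ + 2n + 1)/(4(n+1)³ + 2(n+1) + 1)] · 5·11/2, which tends to 55/2 as n → ∞.
The series converges when 55/2 · |w| < 1, giving R = 2/55.

R = 2/55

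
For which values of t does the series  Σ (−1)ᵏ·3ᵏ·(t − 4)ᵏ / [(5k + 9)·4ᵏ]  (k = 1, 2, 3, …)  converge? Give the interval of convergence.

By the ratio test, |a_{k+1}/a_k| = [(5k + 9)/(5(k+1) + 9)] · 3/4 → 3/4.
Hence the series converges for |t − 4| < 1/(3/4) = 4/3, so the radius of convergence is 4/3.
When t = 16/3, convergence follows from the alternating series test (terms decrease monotonically to 0).
Check t = 8/3: the terms behave like c/k; limit comparison with the harmonic series gives divergence.

(8/3, 16/3]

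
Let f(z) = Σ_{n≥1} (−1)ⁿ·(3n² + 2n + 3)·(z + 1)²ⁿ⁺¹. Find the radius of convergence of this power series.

R = 1

Ratio test: |a_{n+1}/a_n| = (3(n+1)² + 2(n+1) + 3)/(3n² + 2n + 3) → 1 as n → ∞.
Writing y = (z + 1)², the series in y has radius 1, so |z + 1| < √(1) = 1 and R = 1.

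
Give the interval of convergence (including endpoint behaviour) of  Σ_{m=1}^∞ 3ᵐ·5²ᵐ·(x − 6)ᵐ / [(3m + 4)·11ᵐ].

Ratio test: |a_{m+1}/a_m| = [(3m + 4)/(3(m+1) + 4)] · 3·25/11 → 75/11 as m → ∞.
The series converges when 75/11 · |x − 6| < 1, giving R = 11/75.
Check x = 461/75: the terms are asymptotic to a nonzero constant times 1/m, so the series diverges by limit comparison with Σ 1/m.
At x = 439/75: convergence follows from the alternating series test (terms decrease monotonically to 0).

[439/75, 461/75)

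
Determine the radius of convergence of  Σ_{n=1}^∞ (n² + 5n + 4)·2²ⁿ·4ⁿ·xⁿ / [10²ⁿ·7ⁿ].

By the ratio test, |a_{n+1}/a_n| = [((n+1)² + 5(n+1) + 4)/(n² + 5n + 4)] · 4·4/(100·7) → 4/175.
Hence the series converges for |x| < 1/(4/175) = 175/4, so the radius of convergence is 175/4.

R = 175/4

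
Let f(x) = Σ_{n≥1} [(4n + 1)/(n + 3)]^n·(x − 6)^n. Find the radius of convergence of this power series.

By the Cauchy root test, |a_n|^(1/n) = (4n + 1)/(n + 3) → 4.
Convergence for |x − 6| · 4 < 1, i.e. |x − 6| < 1/4. So R = 1/4.

R = 1/4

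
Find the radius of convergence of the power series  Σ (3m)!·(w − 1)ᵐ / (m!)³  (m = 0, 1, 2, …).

The ratio of consecutive coefficients is (3m+1)·(3m+2)·(3m+3)/(m+1)³ → 27.
The series converges when 27 · |w − 1| < 1, giving R = 1/27.

R = 1/27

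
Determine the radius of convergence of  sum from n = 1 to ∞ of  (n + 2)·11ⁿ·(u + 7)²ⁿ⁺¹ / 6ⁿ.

R = √66/11

By the ratio test, |a_{n+1}/a_n| = [((n+1) + 2)/(n + 2)] · 11/6 → 11/6.
Since the exponent of (u + 7) increases by 2 each term, convergence requires |u + 7|² < 6/11, hence R = √66/11.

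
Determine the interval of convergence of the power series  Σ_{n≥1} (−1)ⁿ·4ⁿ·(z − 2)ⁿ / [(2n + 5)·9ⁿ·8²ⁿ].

By the ratio test, |a_{n+1}/a_n| = [(2n + 5)/(2(n+1) + 5)] · 4/(9·64) → 1/144.
The series converges when 1/144 · |z − 2| < 1, giving R = 144.
When z = 146, convergence follows from the alternating series test (terms decrease monotonically to 0).
At z = -142: the terms behave like c/n; limit comparison with the harmonic series gives divergence.

(-142, 146]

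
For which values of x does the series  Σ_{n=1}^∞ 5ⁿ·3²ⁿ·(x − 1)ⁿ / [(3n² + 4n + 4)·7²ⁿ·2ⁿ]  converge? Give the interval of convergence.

Apply the ratio test: |a_{n+1}| / |a_n| = [(3n² + 4n + 4)/(3(n+1)² + 4(n+1) + 4)] · 5·9/(49·2), which tends to 45/98 as n → ∞.
The series converges when 45/98 · |x − 1| < 1, giving R = 98/45.
Check x = 143/45: the terms are on the order of 1/n², so the series converges absolutely by comparison with the p-series (p = 2 > 1).
Check x = -53/45: absolute convergence follows by limit comparison with Σ 1/n².

[-53/45, 143/45]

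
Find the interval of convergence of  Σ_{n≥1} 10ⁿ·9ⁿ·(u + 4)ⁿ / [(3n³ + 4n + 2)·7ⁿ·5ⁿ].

Ratio test: |a_{n+1}/a_n| = [(3n³ + 4n + 2)/(3(n+1)³ + 4(n+1) + 2)] · 10·9/(7·5) → 18/7 as n → ∞.
Hence the series converges for |u + 4| < 1/(18/7) = 7/18, so the radius of convergence is 7/18.
At u = -65/18: absolute convergence follows by limit comparison with Σ 1/n³.
Check u = -79/18: absolute convergence follows by limit comparison with Σ 1/n³.

[-79/18, -65/18]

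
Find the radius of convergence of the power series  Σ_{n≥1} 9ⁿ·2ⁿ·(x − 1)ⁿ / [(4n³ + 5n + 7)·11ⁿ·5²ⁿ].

By the ratio test, |a_{n+1}/a_n| = [(4n³ + 5n + 7)/(4(n+1)³ + 5(n+1) + 7)] · 9·2/(11·25) → 18/275.
Convergence for |x − 1| · 18/275 < 1, i.e. |x − 1| < 275/18. So R = 275/18.

R = 275/18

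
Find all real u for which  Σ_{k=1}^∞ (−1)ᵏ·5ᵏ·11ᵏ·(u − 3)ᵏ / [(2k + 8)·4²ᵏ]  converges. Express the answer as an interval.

(149/55, 181/55]

Apply the ratio test: |a_{k+1}| / |a_k| = [(2k + 8)/(2(k+1) + 8)] · 5·11/16, which tends to 55/16 as k → ∞.
The series converges when 55/16 · |u − 3| < 1, giving R = 16/55.
When u = 181/55, an alternating series whose terms decrease to 0 in absolute value, so it converges by the Leibniz criterion.
Check u = 149/55: the terms behave like c/k; limit comparison with the harmonic series gives divergence.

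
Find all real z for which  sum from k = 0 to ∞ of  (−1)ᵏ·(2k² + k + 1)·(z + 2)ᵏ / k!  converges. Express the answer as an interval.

(−∞, ∞)

Ratio test: |a_{k+1}/a_k| = (2(k+1)² + (k+1) + 1)/(2k² + k + 1) · 1/(k+1) → 0 as k → ∞.
The limit is 0, so the series converges for all z; R = ∞.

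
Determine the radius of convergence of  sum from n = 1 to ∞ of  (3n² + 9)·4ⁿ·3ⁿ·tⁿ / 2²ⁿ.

Ratio test: |a_{n+1}/a_n| = [(3(n+1)² + 9)/(3n² + 9)] · 4·3/4 → 3 as n → ∞.
Hence the series converges for |t| < 1/(3) = 1/3, so the radius of convergence is 1/3.

R = 1/3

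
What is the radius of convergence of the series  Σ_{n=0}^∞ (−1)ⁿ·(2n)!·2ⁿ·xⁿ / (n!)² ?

The ratio of consecutive coefficients is (2n+1)·(2n+2)/(n+1)² · 2 → 8.
The series converges when 8 · |x| < 1, giving R = 1/8.

R = 1/8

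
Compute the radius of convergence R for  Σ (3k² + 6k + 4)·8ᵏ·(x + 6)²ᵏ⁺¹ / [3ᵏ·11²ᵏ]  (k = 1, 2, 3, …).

The ratio of consecutive coefficients is [(3(k+1)² + 6(k+1) + 4)/(3k² + 6k + 4)] · 8/(3·121) → 8/363.
Successive powers of (x + 6) differ by 2, so the series converges when |x + 6|² · 8/363 < 1, i.e. |x + 6| < √(363/8). So R = 11√6/4.

R = 11√6/4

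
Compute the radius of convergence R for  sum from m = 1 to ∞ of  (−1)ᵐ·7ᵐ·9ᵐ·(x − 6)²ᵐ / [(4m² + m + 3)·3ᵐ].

The ratio of consecutive coefficients is [(4m² + m + 3)/(4(m+1)² + (m+1) + 3)] · 7·9/3 → 21.
Since the exponent of (x − 6) increases by 2 each term, convergence requires |x − 6|² < 1/21, hence R = √21/21.

R = √21/21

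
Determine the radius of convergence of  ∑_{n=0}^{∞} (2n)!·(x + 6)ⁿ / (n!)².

R = 1/4

Ratio test: |a_{n+1}/a_n| = (2n+1)·(2n+2)/(n+1)² → 4 as n → ∞.
The series converges when 4 · |x + 6| < 1, giving R = 1/4.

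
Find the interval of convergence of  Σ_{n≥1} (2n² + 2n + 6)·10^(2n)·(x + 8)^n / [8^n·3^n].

Apply the ratio test: |a_{n+1}| / |a_n| = [(2(n+1)² + 2(n+1) + 6)/(2n² + 2n + 6)] · 100/(8·3), which tends to 25/6 as n → ∞.
Thus R = 1/(25/6) = 6/25.
At x = -194/25: the n-th term does not approach 0; divergence by the term test.
At x = -206/25: the terms do not tend to 0, so the series diverges.

(-206/25, -194/25)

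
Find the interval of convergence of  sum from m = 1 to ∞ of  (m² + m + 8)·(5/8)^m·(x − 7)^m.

Apply the ratio test: |a_{m+1}| / |a_m| = [((m+1)² + (m+1) + 8)/(m² + m + 8)] · 5/8, which tends to 5/8 as m → ∞.
Hence the series converges for |x − 7| < 1/(5/8) = 8/5, so the radius of convergence is 8/5.
At x = 43/5: the m-th term does not approach 0; divergence by the term test.
When x = 27/5, the m-th term does not approach 0; divergence by the term test.

(27/5, 43/5)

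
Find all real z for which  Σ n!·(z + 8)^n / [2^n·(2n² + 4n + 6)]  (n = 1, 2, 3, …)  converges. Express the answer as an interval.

The ratio of consecutive coefficients is (n+1) · 1/2 · (2n² + 4n + 6)/(2(n+1)² + 4(n+1) + 6) → ∞.
Since the ratio → ∞, the series diverges for every z ≠ -8, and R = 0.

{-8}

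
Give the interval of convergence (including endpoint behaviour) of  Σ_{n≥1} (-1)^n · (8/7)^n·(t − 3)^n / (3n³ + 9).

By the ratio test, |a_{n+1}/a_n| = [(3n³ + 9)/(3(n+1)³ + 9)] · 8/7 → 8/7.
Convergence for |t − 3| · 8/7 < 1, i.e. |t − 3| < 7/8. So R = 7/8.
When t = 31/8, the terms are on the order of 1/n³, so the series converges absolutely by comparison with the p-series (p = 3 > 1).
Check t = 17/8: the terms are on the order of 1/n³, so the series converges absolutely by comparison with the p-series (p = 3 > 1).

[17/8, 31/8]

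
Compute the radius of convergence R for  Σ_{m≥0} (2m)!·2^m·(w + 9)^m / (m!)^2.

R = 1/8

Apply the ratio test: |a_{m+1}| / |a_m| = (2m+1)·(2m+2)/(m+1)² · 2, which tends to 8 as m → ∞.
Thus R = 1/(8) = 1/8.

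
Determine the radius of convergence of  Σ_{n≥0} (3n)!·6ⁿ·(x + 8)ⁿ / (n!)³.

Ratio test: |a_{n+1}/a_n| = (3n+1)·(3n+2)·(3n+3)/(n+1)³ · 6 → 162 as n → ∞.
Hence the series converges for |x + 8| < 1/(162) = 1/162, so the radius of convergence is 1/162.

R = 1/162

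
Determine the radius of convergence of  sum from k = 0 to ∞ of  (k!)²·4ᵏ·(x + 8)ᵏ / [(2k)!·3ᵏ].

R = 3

Apply the ratio test: |a_{k+1}| / |a_k| = (k+1)²/[(2k+1)·(2k+2)] · 4/3, which tends to 1/3 as k → ∞.
The series converges when 1/3 · |x + 8| < 1, giving R = 3.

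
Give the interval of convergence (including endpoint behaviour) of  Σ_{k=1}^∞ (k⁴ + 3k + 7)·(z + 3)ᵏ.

(-4, -2)

The ratio of consecutive coefficients is ((k+1)⁴ + 3(k+1) + 7)/(k⁴ + 3k + 7) → 1.
So the series converges when |z + 3| < 1 and diverges when |z + 3| > 1; R = 1.
At z = -2: the k-th term does not approach 0; divergence by the term test.
Check z = -4: the terms do not tend to 0, so the series diverges.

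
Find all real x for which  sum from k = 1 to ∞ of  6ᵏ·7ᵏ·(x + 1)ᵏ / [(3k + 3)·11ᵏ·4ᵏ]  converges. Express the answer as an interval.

[-43/21, 1/21)

Apply the ratio test: |a_{k+1}| / |a_k| = [(3k + 3)/(3(k+1) + 3)] · 6·7/(11·4), which tends to 21/22 as k → ∞.
Thus R = 1/(21/22) = 22/21.
Endpoint x = 1/21: the terms are asymptotic to a nonzero constant times 1/k, so the series diverges by limit comparison with Σ 1/k.
At x = -43/21: convergence follows from the alternating series test (terms decrease monotonically to 0).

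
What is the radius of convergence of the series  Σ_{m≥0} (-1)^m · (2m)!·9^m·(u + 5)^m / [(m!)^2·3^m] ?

R = 1/12

Ratio test: |a_{m+1}/a_m| = (2m+1)·(2m+2)/(m+1)² · 9/3 → 12 as m → ∞.
Convergence for |u + 5| · 12 < 1, i.e. |u + 5| < 1/12. So R = 1/12.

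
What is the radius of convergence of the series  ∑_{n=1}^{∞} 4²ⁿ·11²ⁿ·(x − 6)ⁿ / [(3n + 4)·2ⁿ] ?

Ratio test: |a_{n+1}/a_n| = [(3n + 4)/(3(n+1) + 4)] · 16·121/2 → 968 as n → ∞.
Convergence for |x − 6| · 968 < 1, i.e. |x − 6| < 1/968. So R = 1/968.

R = 1/968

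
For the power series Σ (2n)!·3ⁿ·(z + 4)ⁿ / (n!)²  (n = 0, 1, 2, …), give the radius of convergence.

Ratio test: |a_{n+1}/a_n| = (2n+1)·(2n+2)/(n+1)² · 3 → 12 as n → ∞.
Hence the series converges for |z + 4| < 1/(12) = 1/12, so the radius of convergence is 1/12.

R = 1/12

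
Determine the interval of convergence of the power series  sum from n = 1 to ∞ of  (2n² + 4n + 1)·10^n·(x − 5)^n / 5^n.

(9/2, 11/2)

Apply the ratio test: |a_{n+1}| / |a_n| = [(2(n+1)² + 4(n+1) + 1)/(2n² + 4n + 1)] · 10/5, which tends to 2 as n → ∞.
Thus R = 1/(2) = 1/2.
Endpoint x = 11/2: the terms have absolute value of order n², which does not tend to 0, so the series diverges by the divergence test.
Check x = 9/2: the n-th term does not approach 0; divergence by the term test.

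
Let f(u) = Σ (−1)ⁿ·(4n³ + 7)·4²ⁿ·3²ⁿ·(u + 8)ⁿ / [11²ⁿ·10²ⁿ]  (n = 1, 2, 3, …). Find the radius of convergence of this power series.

The ratio of consecutive coefficients is [(4(n+1)³ + 7)/(4n³ + 7)] · 16·9/(121·100) → 36/3025.
Convergence for |u + 8| · 36/3025 < 1, i.e. |u + 8| < 3025/36. So R = 3025/36.

R = 3025/36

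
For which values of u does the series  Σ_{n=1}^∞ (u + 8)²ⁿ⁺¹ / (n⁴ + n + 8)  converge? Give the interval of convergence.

The ratio of consecutive coefficients is (n⁴ + n + 8)/((n+1)⁴ + (n+1) + 8) → 1.
Since the exponent of (u + 8) increases by 2 each term, convergence requires |u + 8|² < 1, hence R = 1.
When u = -7, the terms are on the order of 1/n⁴, so the series converges absolutely by comparison with the p-series (p = 4 > 1).
Check u = -9: the terms are on the order of 1/n⁴, so the series converges absolutely by comparison with the p-series (p = 4 > 1).

[-9, -7]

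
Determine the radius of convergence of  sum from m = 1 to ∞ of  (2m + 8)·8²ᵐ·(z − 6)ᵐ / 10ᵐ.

Apply the ratio test: |a_{m+1}| / |a_m| = [(2(m+1) + 8)/(2m + 8)] · 64/10, which tends to 32/5 as m → ∞.
The series converges when 32/5 · |z − 6| < 1, giving R = 5/32.

R = 5/32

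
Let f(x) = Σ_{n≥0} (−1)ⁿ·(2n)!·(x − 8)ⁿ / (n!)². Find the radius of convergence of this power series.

Ratio test: |a_{n+1}/a_n| = (2n+1)·(2n+2)/(n+1)² → 4 as n → ∞.
Thus R = 1/(4) = 1/4.

R = 1/4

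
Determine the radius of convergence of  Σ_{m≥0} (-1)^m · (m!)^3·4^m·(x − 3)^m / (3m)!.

By the ratio test, |a_{m+1}/a_m| = (m+1)³/[(3m+1)·(3m+2)·(3m+3)] · 4 → 4/27.
Thus R = 1/(4/27) = 27/4.

R = 27/4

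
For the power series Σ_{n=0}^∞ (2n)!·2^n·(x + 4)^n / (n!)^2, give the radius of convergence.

Apply the ratio test: |a_{n+1}| / |a_n| = (2n+1)·(2n+2)/(n+1)² · 2, which tends to 8 as n → ∞.
Thus R = 1/(8) = 1/8.

R = 1/8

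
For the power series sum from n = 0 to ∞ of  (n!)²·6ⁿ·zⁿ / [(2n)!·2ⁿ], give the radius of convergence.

R = 4/3

The ratio of consecutive coefficients is (n+1)²/[(2n+1)·(2n+2)] · 6/2 → 3/4.
Thus R = 1/(3/4) = 4/3.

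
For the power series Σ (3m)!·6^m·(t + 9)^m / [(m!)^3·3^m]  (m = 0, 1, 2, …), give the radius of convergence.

By the ratio test, |a_{m+1}/a_m| = (3m+1)·(3m+2)·(3m+3)/(m+1)³ · 6/3 → 54.
Convergence for |t + 9| · 54 < 1, i.e. |t + 9| < 1/54. So R = 1/54.

R = 1/54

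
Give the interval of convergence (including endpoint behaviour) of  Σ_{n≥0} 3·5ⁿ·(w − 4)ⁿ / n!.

(−∞, ∞)

Ratio test: |a_{n+1}/a_n| = 3/3 · 5 · 1/(n+1) → 0 as n → ∞.
Since the limit is 0 < 1 for every w, the series converges on all of ℝ and R = ∞.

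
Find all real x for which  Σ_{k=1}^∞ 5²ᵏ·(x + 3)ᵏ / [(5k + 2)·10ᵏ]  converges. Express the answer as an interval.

Apply the ratio test: |a_{k+1}| / |a_k| = [(5k + 2)/(5(k+1) + 2)] · 25/10, which tends to 5/2 as k → ∞.
Thus R = 1/(5/2) = 2/5.
Check x = -13/5: the terms behave like c/k; limit comparison with the harmonic series gives divergence.
At x = -17/5: the terms alternate in sign and decrease monotonically to 0 in absolute value (size ~ c/k), so the alternating series test gives convergence.

[-17/5, -13/5)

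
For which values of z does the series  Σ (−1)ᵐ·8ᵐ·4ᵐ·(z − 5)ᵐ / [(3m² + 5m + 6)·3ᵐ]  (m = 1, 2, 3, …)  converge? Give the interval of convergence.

[157/32, 163/32]

Ratio test: |a_{m+1}/a_m| = [(3m² + 5m + 6)/(3(m+1)² + 5(m+1) + 6)] · 8·4/3 → 32/3 as m → ∞.
Hence the series converges for |z − 5| < 1/(32/3) = 3/32, so the radius of convergence is 3/32.
At z = 163/32: absolute convergence follows by limit comparison with Σ 1/m².
At z = 157/32: absolute convergence follows by limit comparison with Σ 1/m².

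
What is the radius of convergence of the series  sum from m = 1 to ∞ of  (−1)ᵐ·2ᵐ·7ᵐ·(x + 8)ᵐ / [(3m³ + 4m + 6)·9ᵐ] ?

Ratio test: |a_{m+1}/a_m| = [(3m³ + 4m + 6)/(3(m+1)³ + 4(m+1) + 6)] · 2·7/9 → 14/9 as m → ∞.
Thus R = 1/(14/9) = 9/14.

R = 9/14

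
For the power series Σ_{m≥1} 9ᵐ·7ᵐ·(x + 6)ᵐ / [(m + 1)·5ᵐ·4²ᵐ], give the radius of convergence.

R = 80/63

Apply the ratio test: |a_{m+1}| / |a_m| = [(m + 1)/((m+1) + 1)] · 9·7/(5·16), which tends to 63/80 as m → ∞.
Hence the series converges for |x + 6| < 1/(63/80) = 80/63, so the radius of convergence is 80/63.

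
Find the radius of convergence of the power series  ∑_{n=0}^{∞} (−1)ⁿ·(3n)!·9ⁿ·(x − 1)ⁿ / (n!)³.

Apply the ratio test: |a_{n+1}| / |a_n| = (3n+1)·(3n+2)·(3n+3)/(n+1)³ · 9, which tends to 243 as n → ∞.
Hence the series converges for |x − 1| < 1/(243) = 1/243, so the radius of convergence is 1/243.

R = 1/243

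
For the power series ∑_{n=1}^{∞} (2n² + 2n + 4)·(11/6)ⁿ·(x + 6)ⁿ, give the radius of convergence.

R = 6/11

The ratio of consecutive coefficients is [(2(n+1)² + 2(n+1) + 4)/(2n² + 2n + 4)] · 11/6 → 11/6.
Thus R = 1/(11/6) = 6/11.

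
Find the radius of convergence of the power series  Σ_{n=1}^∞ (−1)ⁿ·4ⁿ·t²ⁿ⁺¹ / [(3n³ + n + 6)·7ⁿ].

The ratio of consecutive coefficients is [(3n³ + n + 6)/(3(n+1)³ + (n+1) + 6)] · 4/7 → 4/7.
Since the exponent of t increases by 2 each term, convergence requires |t|² < 7/4, hence R = √7/2.

R = √7/2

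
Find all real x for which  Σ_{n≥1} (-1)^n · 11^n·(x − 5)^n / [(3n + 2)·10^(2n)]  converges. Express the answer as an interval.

(-45/11, 155/11]

By the ratio test, |a_{n+1}/a_n| = [(3n + 2)/(3(n+1) + 2)] · 11/100 → 11/100.
Thus R = 1/(11/100) = 100/11.
Endpoint x = 155/11: convergence follows from the alternating series test (terms decrease monotonically to 0).
Check x = -45/11: comparison with the harmonic series Σ 1/n shows the series diverges.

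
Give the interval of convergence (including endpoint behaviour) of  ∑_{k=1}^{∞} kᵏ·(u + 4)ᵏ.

{-4}

Applying the root test, |a_k|^(1/k) = k → ∞.
The root grows without bound, so R = 0 (convergence only at u = -4).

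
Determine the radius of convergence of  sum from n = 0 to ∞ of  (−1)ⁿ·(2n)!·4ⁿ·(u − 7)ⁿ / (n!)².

Apply the ratio test: |a_{n+1}| / |a_n| = (2n+1)·(2n+2)/(n+1)² · 4, which tends to 16 as n → ∞.
Thus R = 1/(16) = 1/16.

R = 1/16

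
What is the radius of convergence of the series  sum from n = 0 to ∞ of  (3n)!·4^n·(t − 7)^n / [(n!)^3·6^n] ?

R = 1/18

Apply the ratio test: |a_{n+1}| / |a_n| = (3n+1)·(3n+2)·(3n+3)/(n+1)³ · 4/6, which tends to 18 as n → ∞.
The series converges when 18 · |t − 7| < 1, giving R = 1/18.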